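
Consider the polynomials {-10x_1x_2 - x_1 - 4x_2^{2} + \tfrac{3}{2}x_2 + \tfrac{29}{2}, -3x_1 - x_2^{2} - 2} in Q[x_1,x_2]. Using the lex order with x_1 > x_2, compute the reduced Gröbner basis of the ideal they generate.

G = {x_1 + \tfrac{1}{3}x_2^{2} + \tfrac{2}{3}, x_2^{3} - \tfrac{11}{10}x_2^{2} + \tfrac{49}{20}x_2 + \tfrac{91}{20}}

f_1 = -10x_1x_2 - x_1 - 4x_2^{2} + \tfrac{3}{2}x_2 + \tfrac{29}{2}, LT = x_1x_2.
f_2 = -3x_1 - x_2^{2} - 2, LT = x_1.

S(f_1,f_2): lcm = x_1x_2. S = \tfrac{1}{10}x_1 - \tfrac{1}{3}x_2^{3} + \tfrac{2}{5}x_2^{2} - \tfrac{49}{60}x_2 - \tfrac{29}{20}.
  leading term x_1: subtract (-\tfrac{1}{30})·f_2 from \tfrac{1}{10}x_1 - \tfrac{1}{3}x_2^{3} + \tfrac{2}{5}x_2^{2} - \tfrac{49}{60}x_2 - \tfrac{29}{20} → -\tfrac{1}{3}x_2^{3} + \tfrac{11}{30}x_2^{2} - \tfrac{49}{60}x_2 - \tfrac{91}{60}
  leading term x_2^{3}: no divisor's leading term divides it; move -\tfrac{1}{3}x_2^{3} to the remainder.
  leading term x_2^{2}: no divisor's leading term divides it; move \tfrac{11}{30}x_2^{2} to the remainder.
  leading term x_2: no divisor's leading term divides it; move -\tfrac{49}{60}x_2 to the remainder.
  leading term 1: no divisor's leading term divides it; move -\tfrac{91}{60} to the remainder.
  remainder -\tfrac{1}{3}x_2^{3} + \tfrac{11}{30}x_2^{2} - \tfrac{49}{60}x_2 - \tfrac{91}{60} ≠ 0; add g_3 = -\tfrac{1}{3}x_2^{3} + \tfrac{11}{30}x_2^{2} - \tfrac{49}{60}x_2 - \tfrac{91}{60} to the basis.

S(f_1,g_3): lcm = x_1x_2^{3}. S = \tfrac{6}{5}x_1x_2^{2} - \tfrac{49}{20}x_1x_2 - \tfrac{91}{20}x_1 + \tfrac{2}{5}x_2^{4} - \tfrac{3}{20}x_2^{3} - \tfrac{29}{20}x_2^{2}.
  leading term x_1x_2^{2}: subtract (-\tfrac{3}{25}x_2)·f_1 from \tfrac{6}{5}x_1x_2^{2} - \tfrac{49}{20}x_1x_2 - \tfrac{91}{20}x_1 + \tfrac{2}{5}x_2^{4} - \tfrac{3}{20}x_2^{3} - \tfrac{29}{20}x_2^{2} → -\tfrac{257}{100}x_1x_2 - \tfrac{91}{20}x_1 + \tfrac{2}{5}x_2^{4} - \tfrac{63}{100}x_2^{3} - \tfrac{127}{100}x_2^{2} + \tfrac{87}{50}x_2
  leading term x_1x_2: subtract (\tfrac{257}{1000})·f_1 from -\tfrac{257}{100}x_1x_2 - \tfrac{91}{20}x_1 + \tfrac{2}{5}x_2^{4} - \tfrac{63}{100}x_2^{3} - \tfrac{127}{100}x_2^{2} + \tfrac{87}{50}x_2 → -\tfrac{4293}{1000}x_1 + \tfrac{2}{5}x_2^{4} - \tfrac{63}{100}x_2^{3} - \tfrac{121}{500}x_2^{2} + \tfrac{2709}{2000}x_2 - \tfrac{7453}{2000}
  leading term x_1: subtract (\tfrac{1431}{1000})·f_2 from -\tfrac{4293}{1000}x_1 + \tfrac{2}{5}x_2^{4} - \tfrac{63}{100}x_2^{3} - \tfrac{121}{500}x_2^{2} + \tfrac{2709}{2000}x_2 - \tfrac{7453}{2000} → \tfrac{2}{5}x_2^{4} - \tfrac{63}{100}x_2^{3} + \tfrac{1189}{1000}x_2^{2} + \tfrac{2709}{2000}x_2 - \tfrac{1729}{2000}
  leading term x_2^{4}: subtract (-\tfrac{6}{5}x_2)·g_3 from \tfrac{2}{5}x_2^{4} - \tfrac{63}{100}x_2^{3} + \tfrac{1189}{1000}x_2^{2} + \tfrac{2709}{2000}x_2 - \tfrac{1729}{2000} → -\tfrac{19}{100}x_2^{3} + \tfrac{209}{1000}x_2^{2} - \tfrac{931}{2000}x_2 - \tfrac{1729}{2000}
  leading term x_2^{3}: subtract (\tfrac{57}{100})·g_3 from -\tfrac{19}{100}x_2^{3} + \tfrac{209}{1000}x_2^{2} - \tfrac{931}{2000}x_2 - \tfrac{1729}{2000} → 0
  remainder 0.

S(f_2,g_3): leading monomials are coprime, so the S-polynomial reduces to 0 (Buchberger's first criterion).
Every S-polynomial of the final basis reduces to 0, so we have a Gröbner basis.
Inter-reduce: drop elements whose leading term is divisible by another's, tail-reduce, and make monic.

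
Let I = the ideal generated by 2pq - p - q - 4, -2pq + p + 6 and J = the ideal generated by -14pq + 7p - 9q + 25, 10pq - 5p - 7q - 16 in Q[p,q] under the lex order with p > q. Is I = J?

No, the ideals differ.

For a fixed monomial order, each ideal has a unique reduced Gröbner basis; comparing bases decides equality.
Buchberger on the first generating set:
f_1 = 2pq - p - q - 4, LT = pq.
f_2 = -2pq + p + 6, LT = pq.

S(f_1,f_2): lcm = pq. S = -1/2q + 1.
  reduce S modulo (f_1, f_2):
  remainder -1/2q + 1 ≠ 0; add g_3 = -1/2q + 1 to the basis.

S(f_1,g_3): lcm = pq. S = 3/2p - 1/2q - 2.
  reduce S modulo (f_1, f_2, g_3):
  remainder 3/2p - 3 ≠ 0; add g_4 = 3/2p - 3 to the basis.

The other S-polynomials (S(f_2,g_3), S(f_1,g_4), S(f_2,g_4), S(g_3,g_4)) all reduce to 0 modulo the current basis, so we have a Gröbner basis.
Inter-reduce: drop elements whose leading term is divisible by another's, tail-reduce, and make monic.
Reduced Gröbner basis: {p - 2, q - 2}.

Buchberger on the second generating set:
h_1 = -14pq + 7p - 9q + 25, LT = pq.
h_2 = 10pq - 5p - 7q - 16, LT = pq.

S(h_1,h_2): lcm = pq. S = 47/35q - 13/70.
  reduce S modulo (h_1, h_2):
  remainder 47/35q - 13/70 ≠ 0; add k_3 = 47/35q - 13/70 to the basis.

S(h_1,k_3): lcm = pq. S = -17/47p + 9/14q - 25/14.
  reduce S modulo (h_1, h_2, k_3):
  remainder -17/47p - 319/188 ≠ 0; add k_4 = -17/47p - 319/188 to the basis.

The other S-polynomials (S(h_2,k_3), S(h_1,k_4), S(h_2,k_4), S(k_3,k_4)) all reduce to 0 modulo the current basis, so we have a Gröbner basis.
Inter-reduce: drop elements whose leading term is divisible by another's, tail-reduce, and make monic.
Reduced Gröbner basis: {p + 319/68, q - 13/94}.

The bases are distinct; the ideals are different.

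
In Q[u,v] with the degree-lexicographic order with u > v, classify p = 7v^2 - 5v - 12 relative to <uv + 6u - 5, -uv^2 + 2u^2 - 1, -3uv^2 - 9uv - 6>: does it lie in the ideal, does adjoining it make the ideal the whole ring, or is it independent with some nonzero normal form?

7v^2 - 5v - 12 lies in I (it reduces to 0).

First compute the reduced Gröbner basis of I by Buchberger's algorithm.
f_1 = uv + 6u - 5, LT = uv.
f_2 = -uv^2 + 2u^2 - 1, LT = uv^2.
f_3 = -3uv^2 - 9uv - 6, LT = uv^2.

S(f_1,f_2): lcm = uv^2. S = 2u^2 + 6uv - 5v - 1.
  reduce S modulo (f_1, f_2, f_3):
  remainder 2u^2 - 36u - 5v + 29 ≠ 0; add h_4 = 2u^2 - 36u - 5v + 29 to the basis.

S(f_1,f_3): lcm = uv^2. S = 3uv - 5v - 2.
  reduce S modulo (f_1, f_2, f_3, h_4):
  remainder -18u - 5v + 13 ≠ 0; add h_5 = -18u - 5v + 13 to the basis.

S(f_1,h_4): lcm = u^2v. S = 6u^2 + 18uv + 5/2v^2 - 5u - 29/2v.
  reduce S modulo (f_1, f_2, f_3, h_4, h_5):
  remainder 5/2v^2 + 17/9v - 11/18 ≠ 0; add h_6 = 5/2v^2 + 17/9v - 11/18 to the basis.

S(f_2,h_4): lcm = u^2v^2. S = -2u^3 + 18uv^2 + 5/2v^3 - 29/2v^2 + u.
  reduce S modulo (f_1, f_2, f_3, h_4, h_5, h_6):
  remainder -595/162v - 595/162 ≠ 0; add h_7 = -595/162v - 595/162 to the basis.

The other S-polynomials (S(f_2,f_3), S(f_3,h_4), S(f_1,h_5), S(f_2,h_5), S(f_3,h_5), S(h_4,h_5), S(f_1,h_6), S(f_2,h_6), S(f_3,h_6), S(h_4,h_6), S(h_5,h_6), S(f_1,h_7), S(f_2,h_7), S(f_3,h_7), S(h_4,h_7), S(h_5,h_7), S(h_6,h_7)) all reduce to 0 modulo the current basis, so we have a Gröbner basis.
Inter-reduce: drop elements whose leading term is divisible by another's, tail-reduce, and make monic.
Reduced Gröbner basis: {u - 1, v + 1}.
Label its elements g_1 = u - 1, g_2 = v + 1.

Reduce p = 7v^2 - 5v - 12 modulo G:
  leading term v^2: subtract (7v)·g_2 from 7v^2 - 5v - 12 → -12v - 12
  leading term v: subtract (-12)·g_2 from -12v - 12 → 0
  normal form = 0.
Since the normal form is 0, p ∈ I.

Ideal membership is decidable via reduction modulo a Gröbner basis.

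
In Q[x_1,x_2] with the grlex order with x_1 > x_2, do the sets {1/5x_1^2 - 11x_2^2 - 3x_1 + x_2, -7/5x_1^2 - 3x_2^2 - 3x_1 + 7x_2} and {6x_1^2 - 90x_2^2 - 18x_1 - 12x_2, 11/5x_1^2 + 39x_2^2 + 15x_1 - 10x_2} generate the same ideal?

Two ideals are equal iff their reduced Gröbner bases coincide (the reduced basis is unique for a fixed ordering).
Buchberger on the first generating set:
f_1 = 1/5x_1^2 - 11x_2^2 - 3x_1 + x_2, LT = x_1^2.
f_2 = -7/5x_1^2 - 3x_2^2 - 3x_1 + 7x_2, LT = x_1^2.

S(f_1,f_2): lcm = x_1^2. S = -400/7x_2^2 - 120/7x_1 + 10x_2.
  reduce S modulo (f_1, f_2):
  remainder -400/7x_2^2 - 120/7x_1 + 10x_2 ≠ 0; add g_3 = -400/7x_2^2 - 120/7x_1 + 10x_2 to the basis.

The other S-polynomials (S(f_1,g_3), S(f_2,g_3)) all reduce to 0 modulo the current basis, so we have a Gröbner basis.
Inter-reduce: drop elements whose leading term is divisible by another's, tail-reduce, and make monic.
Reduced Gröbner basis: {x_1^2 + 3/2x_1 - 37/8x_2, x_2^2 + 3/10x_1 - 7/40x_2}.

Buchberger on the second generating set:
h_1 = 6x_1^2 - 90x_2^2 - 18x_1 - 12x_2, LT = x_1^2.
h_2 = 11/5x_1^2 + 39x_2^2 + 15x_1 - 10x_2, LT = x_1^2.

S(h_1,h_2): lcm = x_1^2. S = -360/11x_2^2 - 108/11x_1 + 28/11x_2.
  reduce S modulo (h_1, h_2):
  remainder -360/11x_2^2 - 108/11x_1 + 28/11x_2 ≠ 0; add k_3 = -360/11x_2^2 - 108/11x_1 + 28/11x_2 to the basis.

The other S-polynomials (S(h_1,k_3), S(h_2,k_3)) all reduce to 0 modulo the current basis, so we have a Gröbner basis.
Inter-reduce: drop elements whose leading term is divisible by another's, tail-reduce, and make monic.
Reduced Gröbner basis: {x_1^2 + 3/2x_1 - 19/6x_2, x_2^2 + 3/10x_1 - 7/90x_2}.

The bases are distinct; the ideals are different.

No, the ideals differ.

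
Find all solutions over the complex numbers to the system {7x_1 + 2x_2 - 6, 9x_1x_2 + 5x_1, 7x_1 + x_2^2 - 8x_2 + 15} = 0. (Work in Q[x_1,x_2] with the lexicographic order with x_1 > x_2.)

{(0, 3)}

Compute a lex Gröbner basis by Buchberger's algorithm.
f_1 = 7x_1 + 2x_2 - 6, LT = x_1.
f_2 = 9x_1x_2 + 5x_1, LT = x_1x_2.
f_3 = 7x_1 + x_2^2 - 8x_2 + 15, LT = x_1.

S(f_1,f_2): lcm = x_1x_2. S = -5/9x_1 + 2/7x_2^2 - 6/7x_2.
  reduce S modulo (f_1, f_2, f_3):
  remainder 2/7x_2^2 - 44/63x_2 - 10/21 ≠ 0; add h_4 = 2/7x_2^2 - 44/63x_2 - 10/21 to the basis.

S(f_1,f_3): lcm = x_1. S = -1/7x_2^2 + 10/7x_2 - 3.
  reduce S modulo (f_1, f_2, f_3, h_4):
  remainder 68/63x_2 - 68/21 ≠ 0; add h_5 = 68/63x_2 - 68/21 to the basis.

The other S-polynomials (S(f_2,f_3), S(f_1,h_4), S(f_2,h_4), S(f_3,h_4), S(f_1,h_5), S(f_2,h_5), S(f_3,h_5), S(h_4,h_5)) all reduce to 0 modulo the current basis, so we have a Gröbner basis.
Inter-reduce: drop elements whose leading term is divisible by another's, tail-reduce, and make monic.
Reduced Gröbner basis: {x_1, x_2 - 3}.

The lex basis is triangular: the last element involves only x_2. Solving x_2 - 3 = 0 gives x_2 ∈ {3}; substituting each value into the earlier elements determines the remaining variables.
  x_2 = 3: the earlier basis element becomes x_1 = 0, giving x_1 = 0 — point (0, 3).
Zero-dimensionality of the ideal guarantees finitely many solutions over ℂ.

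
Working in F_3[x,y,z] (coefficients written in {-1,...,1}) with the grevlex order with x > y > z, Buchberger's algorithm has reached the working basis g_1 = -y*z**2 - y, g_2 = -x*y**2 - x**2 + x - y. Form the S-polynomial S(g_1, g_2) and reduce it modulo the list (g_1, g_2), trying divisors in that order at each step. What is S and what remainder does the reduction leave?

S(g_1, g_2) = -x**2*z**2 + x*y**2 + x*z**2 - y*z**2; remainder on division = -x**2*z**2 + x*z**2 - x**2 + x.

lcm(LM(g_1), LM(g_2)) = x*y**2*z**2.
S = (lcm/LT(g_1))·g_1 − (lcm/LT(g_2))·g_2 = -x**2*z**2 + x*y**2 + x*z**2 - y*z**2.
Reduce S modulo (g_1, g_2) in that order:
  leading term x**2*z**2: no divisor's leading term divides it; move -x**2*z**2 to the remainder.
  leading term x*y**2: subtract (-1)·g_2 from x*y**2 + x*z**2 - y*z**2 → x*z**2 - y*z**2 - x**2 + x - y
  leading term x*z**2: no divisor's leading term divides it; move x*z**2 to the remainder.
  leading term y*z**2: subtract (1)·g_1 from -y*z**2 - x**2 + x - y → -x**2 + x
  leading term x**2: no divisor's leading term divides it; move -x**2 to the remainder.
  leading term x: no divisor's leading term divides it; move x to the remainder.
The remainder -x**2*z**2 + x*z**2 - x**2 + x is nonzero, so it would be added as the next basis element.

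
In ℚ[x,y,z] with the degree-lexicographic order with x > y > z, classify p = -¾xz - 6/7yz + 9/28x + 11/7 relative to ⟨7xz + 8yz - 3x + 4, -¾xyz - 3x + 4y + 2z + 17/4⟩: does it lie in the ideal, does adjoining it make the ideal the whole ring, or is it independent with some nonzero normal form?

First compute the reduced Gröbner basis of I by Buchberger's algorithm.
f_1 = 7xz + 8yz - 3x + 4, LT = xz.
f_2 = -¾xyz - 3x + 4y + 2z + 17/4, LT = xyz.

S(f_1,f_2): lcm = xyz. S = 8/7y²z - 3/7xy - 4x + 124/21y + 8/3z + 17/3.
  leading term y²z: no divisor's leading term divides it; move 8/7y²z to the remainder.
  leading term xy: no divisor's leading term divides it; move -3/7xy to the remainder.
  leading term x: no divisor's leading term divides it; move -4x to the remainder.
  leading term y: no divisor's leading term divides it; move 124/21y to the remainder.
  leading term z: no divisor's leading term divides it; move 8/3z to the remainder.
  leading term 1: no divisor's leading term divides it; move 17/3 to the remainder.
  remainder 8/7y²z - 3/7xy - 4x + 124/21y + 8/3z + 17/3 ≠ 0; add h_3 = 8/7y²z - 3/7xy - 4x + 124/21y + 8/3z + 17/3 to the basis.

S(f_1,h_3): lcm = xy²z. S = 8/7y³z + ⅜x²y - 3/7xy² + 7/2x² - 31/6xy - 7/3xz + 4/7y² - 119/24x.
  leading term y³z: subtract (y)·h_3 from 8/7y³z + ⅜x²y - 3/7xy² + 7/2x² - 31/6xy - 7/3xz + 4/7y² - 119/24x → ⅜x²y + 7/2x² - 7/6xy - 7/3xz - 16/3y² - 8/3yz - 119/24x - 17/3y
  leading term x²y: no divisor's leading term divides it; move ⅜x²y to the remainder.
  leading term x²: no divisor's leading term divides it; move 7/2x² to the remainder.
  leading term xy: no divisor's leading term divides it; move -7/6xy to the remainder.
  leading term xz: subtract (-⅓)·f_1 from -7/3xz - 16/3y² - 8/3yz - 119/24x - 17/3y → -16/3y² - 143/24x - 17/3y + 4/3
  leading term y²: no divisor's leading term divides it; move -16/3y² to the remainder.
  leading term x: no divisor's leading term divides it; move -143/24x to the remainder.
  leading term y: no divisor's leading term divides it; move -17/3y to the remainder.
  leading term 1: no divisor's leading term divides it; move 4/3 to the remainder.
  remainder ⅜x²y + 7/2x² - 7/6xy - 16/3y² - 143/24x - 17/3y + 4/3 ≠ 0; add h_4 = ⅜x²y + 7/2x² - 7/6xy - 16/3y² - 143/24x - 17/3y + 4/3 to the basis.

The other S-polynomials (S(f_2,h_3), S(f_1,h_4), S(f_2,h_4), S(h_3,h_4)) all reduce to 0 modulo the current basis, so we have a Gröbner basis.
Inter-reduce: drop elements whose leading term is divisible by another's, tail-reduce, and make monic.
Reduced Gröbner basis: {x²y + 28/3x² - 28/9xy - 128/9y² - 143/9x - 136/9y + 32/9, y²z - ⅜xy - 7/2x + 31/6y + 7/3z + 119/24, xz + 8/7yz - 3/7x + 4/7}.
Label its elements g_1 = x²y + 28/3x² - 28/9xy - 128/9y² - 143/9x - 136/9y + 32/9, g_2 = y²z - ⅜xy - 7/2x + 31/6y + 7/3z + 119/24, g_3 = xz + 8/7yz - 3/7x + 4/7.

Reduce p = -¾xz - 6/7yz + 9/28x + 11/7 modulo G:
  leading term xz: subtract (-¾)·g_3 from -¾xz - 6/7yz + 9/28x + 11/7 → 2
  leading term 1: no divisor's leading term divides it; move 2 to the remainder.
  normal form = 2.
The normal form is nonzero, so p ∉ I. Since p minus its normal form lies in I, I + (p) = I + (r) where r = 2; decide whether this ideal is the whole ring.
Here r = 2 is a nonzero constant, hence a unit: 1 ∈ I + (p), the Gröbner basis of I + (p) is {1}, and the enlarged system has no common solution — adjoining p is inconsistent.

Adjoining -¾xz - 6/7yz + 9/28x + 11/7 makes the ideal the whole ring: the system is inconsistent.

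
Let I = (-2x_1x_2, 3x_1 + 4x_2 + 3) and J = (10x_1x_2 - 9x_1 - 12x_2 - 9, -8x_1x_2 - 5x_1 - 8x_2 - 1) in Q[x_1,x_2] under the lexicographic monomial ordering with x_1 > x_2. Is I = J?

Two ideals are equal iff their reduced Gröbner bases coincide (the reduced basis is unique for a fixed ordering).
Buchberger on the first generating set:
f_1 = -2x_1x_2, LT = x_1x_2.
f_2 = 3x_1 + 4x_2 + 3, LT = x_1.

S(f_1,f_2): lcm = x_1x_2. S = -4/3x_2^2 - x_2.
  leading term x_2^2: no divisor's leading term divides it; move -4/3x_2^2 to the remainder.
  leading term x_2: no divisor's leading term divides it; move -x_2 to the remainder.
  remainder -4/3x_2^2 - x_2 ≠ 0; add g_3 = -4/3x_2^2 - x_2 to the basis.

S(f_1,g_3): lcm = x_1x_2^2. S = -3/4x_1x_2.
  leading term x_1x_2: subtract (3/8)·f_1 from -3/4x_1x_2 → 0
  remainder 0.

S(f_2,g_3): leading monomials are coprime, so the S-polynomial reduces to 0 (Buchberger's first criterion).
Every S-polynomial of the final basis reduces to 0, so we have a Gröbner basis.
Inter-reduce: drop elements whose leading term is divisible by another's, tail-reduce, and make monic.
Reduced Gröbner basis: {x_1 + 4/3x_2 + 1, x_2^2 + 3/4x_2}.

Buchberger on the second generating set:
h_1 = 10x_1x_2 - 9x_1 - 12x_2 - 9, LT = x_1x_2.
h_2 = -8x_1x_2 - 5x_1 - 8x_2 - 1, LT = x_1x_2.

S(h_1,h_2): lcm = x_1x_2. S = -61/40x_1 - 11/5x_2 - 41/40.
  leading term x_1: no divisor's leading term divides it; move -61/40x_1 to the remainder.
  leading term x_2: no divisor's leading term divides it; move -11/5x_2 to the remainder.
  leading term 1: no divisor's leading term divides it; move -41/40 to the remainder.
  remainder -61/40x_1 - 11/5x_2 - 41/40 ≠ 0; add k_3 = -61/40x_1 - 11/5x_2 - 41/40 to the basis.

S(h_1,k_3): lcm = x_1x_2. S = -9/10x_1 - 88/61x_2^2 - 571/305x_2 - 9/10.
  leading term x_1: subtract (36/61)·k_3 from -9/10x_1 - 88/61x_2^2 - 571/305x_2 - 9/10 → -88/61x_2^2 - 35/61x_2 - 18/61
  leading term x_2^2: no divisor's leading term divides it; move -88/61x_2^2 to the remainder.
  leading term x_2: no divisor's leading term divides it; move -35/61x_2 to the remainder.
  leading term 1: no divisor's leading term divides it; move -18/61 to the remainder.
  remainder -88/61x_2^2 - 35/61x_2 - 18/61 ≠ 0; add k_4 = -88/61x_2^2 - 35/61x_2 - 18/61 to the basis.

S(h_2,k_3): lcm = x_1x_2. S = 5/8x_1 - 88/61x_2^2 + 20/61x_2 + 1/8.
  leading term x_1: subtract (-25/61)·k_3 from 5/8x_1 - 88/61x_2^2 + 20/61x_2 + 1/8 → -88/61x_2^2 - 35/61x_2 - 18/61
  leading term x_2^2: subtract (1)·k_4 from -88/61x_2^2 - 35/61x_2 - 18/61 → 0
  remainder 0.

S(h_1,k_4): lcm = x_1x_2^2. S = -571/440x_1x_2 - 9/44x_1 - 6/5x_2^2 - 9/10x_2.
  leading term x_1x_2: subtract (-571/4400)·h_1 from -571/440x_1x_2 - 9/44x_1 - 6/5x_2^2 - 9/10x_2 → -549/400x_1 - 6/5x_2^2 - 2703/1100x_2 - 5139/4400
  leading term x_1: subtract (9/10)·k_3 from -549/400x_1 - 6/5x_2^2 - 2703/1100x_2 - 5139/4400 → -6/5x_2^2 - 21/44x_2 - 27/110
  leading term x_2^2: subtract (183/220)·k_4 from -6/5x_2^2 - 21/44x_2 - 27/110 → 0
  remainder 0.

S(h_2,k_4): lcm = x_1x_2^2. S = 5/22x_1x_2 - 9/44x_1 + x_2^2 + 1/8x_2.
  leading term x_1x_2: subtract (1/44)·h_1 from 5/22x_1x_2 - 9/44x_1 + x_2^2 + 1/8x_2 → x_2^2 + 35/88x_2 + 9/44
  leading term x_2^2: subtract (-61/88)·k_4 from x_2^2 + 35/88x_2 + 9/44 → 0
  remainder 0.

S(k_3,k_4): leading monomials are coprime, so the S-polynomial reduces to 0 (Buchberger's first criterion).
Every S-polynomial of the final basis reduces to 0, so we have a Gröbner basis.
Inter-reduce: drop elements whose leading term is divisible by another's, tail-reduce, and make monic.
Reduced Gröbner basis: {x_1 + 88/61x_2 + 41/61, x_2^2 + 35/88x_2 + 9/44}.

Since the reduced bases disagree, the two ideals are not the same.

No, the ideals differ.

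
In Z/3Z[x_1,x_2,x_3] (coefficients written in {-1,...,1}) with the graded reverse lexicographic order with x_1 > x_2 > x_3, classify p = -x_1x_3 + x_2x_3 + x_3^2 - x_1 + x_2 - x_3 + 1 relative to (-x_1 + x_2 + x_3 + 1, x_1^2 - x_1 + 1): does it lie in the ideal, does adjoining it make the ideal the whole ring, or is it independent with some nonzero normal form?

First compute the reduced Gröbner basis of I by Buchberger's algorithm.
f_1 = -x_1 + x_2 + x_3 + 1, LT = x_1.
f_2 = x_1^2 - x_1 + 1, LT = x_1^2.

S(f_1,f_2): lcm = x_1^2. S = -x_1x_2 - x_1x_3 - 1.
  leading term x_1x_2: subtract (x_2)·f_1 from -x_1x_2 - x_1x_3 - 1 → -x_2^2 - x_1x_3 - x_2x_3 - x_2 - 1
  leading term x_2^2: no divisor's leading term divides it; move -x_2^2 to the remainder.
  leading term x_1x_3: subtract (x_3)·f_1 from -x_1x_3 - x_2x_3 - x_2 - 1 → x_2x_3 - x_3^2 - x_2 - x_3 - 1
  leading term x_2x_3: no divisor's leading term divides it; move x_2x_3 to the remainder.
  leading term x_3^2: no divisor's leading term divides it; move -x_3^2 to the remainder.
  leading term x_2: no divisor's leading term divides it; move -x_2 to the remainder.
  leading term x_3: no divisor's leading term divides it; move -x_3 to the remainder.
  leading term 1: no divisor's leading term divides it; move -1 to the remainder.
  remainder -x_2^2 + x_2x_3 - x_3^2 - x_2 - x_3 - 1 ≠ 0; add h_3 = -x_2^2 + x_2x_3 - x_3^2 - x_2 - x_3 - 1 to the basis.

The other S-polynomials (S(f_1,h_3), S(f_2,h_3)) all reduce to 0 modulo the current basis, so we have a Gröbner basis.
Inter-reduce: drop elements whose leading term is divisible by another's, tail-reduce, and make monic.
Reduced Gröbner basis: {x_2^2 - x_2x_3 + x_3^2 + x_2 + x_3 + 1, x_1 - x_2 - x_3 - 1}.
Label its elements g_1 = x_2^2 - x_2x_3 + x_3^2 + x_2 + x_3 + 1, g_2 = x_1 - x_2 - x_3 - 1.

Reduce p = -x_1x_3 + x_2x_3 + x_3^2 - x_1 + x_2 - x_3 + 1 modulo G:
  leading term x_1x_3: subtract (-x_3)·g_2 from -x_1x_3 + x_2x_3 + x_3^2 - x_1 + x_2 - x_3 + 1 → -x_1 + x_2 + x_3 + 1
  leading term x_1: subtract (-1)·g_2 from -x_1 + x_2 + x_3 + 1 → 0
  normal form = 0.
Since the normal form is 0, p ∈ I.

-x_1x_3 + x_2x_3 + x_3^2 - x_1 + x_2 - x_3 + 1 lies in I (it reduces to 0).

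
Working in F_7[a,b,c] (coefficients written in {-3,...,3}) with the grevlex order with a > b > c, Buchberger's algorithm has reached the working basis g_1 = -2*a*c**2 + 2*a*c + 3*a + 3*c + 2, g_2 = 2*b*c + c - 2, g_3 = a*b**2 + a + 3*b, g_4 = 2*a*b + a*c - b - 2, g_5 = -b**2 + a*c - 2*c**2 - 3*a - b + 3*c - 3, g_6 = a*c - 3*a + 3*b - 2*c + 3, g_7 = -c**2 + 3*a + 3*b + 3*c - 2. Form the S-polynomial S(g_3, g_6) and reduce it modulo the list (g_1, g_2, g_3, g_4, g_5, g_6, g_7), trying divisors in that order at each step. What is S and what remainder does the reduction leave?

lcm(LM(g_3), LM(g_6)) = a*b**2*c.
S = (lcm/LT(g_3))·g_3 − (lcm/LT(g_6))·g_6 = 3*a*b**2 - 3*b**3 + 2*b**2*c - 3*b**2 + a*c + 3*b*c.
Reduce S modulo (g_1, g_2, g_3, g_4, g_5, g_6, g_7) in that order:
  leading term a*b**2: subtract (3)·g_3 from 3*a*b**2 - 3*b**3 + 2*b**2*c - 3*b**2 + a*c + 3*b*c → -3*b**3 + 2*b**2*c - 3*b**2 + a*c + 3*b*c - 3*a - 2*b
  leading term b**3: subtract (3*b)·g_5 from -3*b**3 + 2*b**2*c - 3*b**2 + a*c + 3*b*c - 3*a - 2*b → -3*a*b*c + 2*b**2*c - b*c**2 + 2*a*b + a*c + b*c - 3*a
  leading term a*b*c: subtract (2*a)·g_2 from -3*a*b*c + 2*b**2*c - b*c**2 + 2*a*b + a*c + b*c - 3*a → 2*b**2*c - b*c**2 + 2*a*b - a*c + b*c + a
  leading term b**2*c: subtract (b)·g_2 from 2*b**2*c - b*c**2 + 2*a*b - a*c + b*c + a → -b*c**2 + 2*a*b - a*c + a + 2*b
  leading term b*c**2: subtract (3*c)·g_2 from -b*c**2 + 2*a*b - a*c + a + 2*b → 2*a*b - a*c - 3*c**2 + a + 2*b - c
  leading term a*b: subtract (1)·g_4 from 2*a*b - a*c - 3*c**2 + a + 2*b - c → -2*a*c - 3*c**2 + a + 3*b - c + 2
  leading term a*c: subtract (-2)·g_6 from -2*a*c - 3*c**2 + a + 3*b - c + 2 → -3*c**2 + 2*a + 2*b + 2*c + 1
  leading term c**2: subtract (3)·g_7 from -3*c**2 + 2*a + 2*b + 2*c + 1 → 0
The remainder is 0, so this S-polynomial contributes no new basis element.

S(g_3, g_6) = 3*a*b**2 - 3*b**3 + 2*b**2*c - 3*b**2 + a*c + 3*b*c; remainder on division = 0.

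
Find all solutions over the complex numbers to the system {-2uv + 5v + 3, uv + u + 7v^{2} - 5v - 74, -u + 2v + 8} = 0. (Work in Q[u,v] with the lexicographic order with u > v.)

Compute a lex Gröbner basis by Buchberger's algorithm.
f_1 = -2uv + 5v + 3, LT = uv.
f_2 = uv + u + 7v^{2} - 5v - 74, LT = uv.
f_3 = -u + 2v + 8, LT = u.

S(f_1,f_2): lcm = uv. S = -u - 7v^{2} + \tfrac{5}{2}v + \tfrac{145}{2}.
  leading term u: subtract (1)·f_3 from -u - 7v^{2} + \tfrac{5}{2}v + \tfrac{145}{2} → -7v^{2} + \tfrac{1}{2}v + \tfrac{129}{2}
  leading term v^{2}: no divisor's leading term divides it; move -7v^{2} to the remainder.
  leading term v: no divisor's leading term divides it; move \tfrac{1}{2}v to the remainder.
  leading term 1: no divisor's leading term divides it; move \tfrac{129}{2} to the remainder.
  remainder -7v^{2} + \tfrac{1}{2}v + \tfrac{129}{2} ≠ 0; add h_4 = -7v^{2} + \tfrac{1}{2}v + \tfrac{129}{2} to the basis.

S(f_1,f_3): lcm = uv. S = 2v^{2} + \tfrac{11}{2}v - \tfrac{3}{2}.
  leading term v^{2}: subtract (-\tfrac{2}{7})·h_4 from 2v^{2} + \tfrac{11}{2}v - \tfrac{3}{2} → \tfrac{79}{14}v + \tfrac{237}{14}
  leading term v: no divisor's leading term divides it; move \tfrac{79}{14}v to the remainder.
  leading term 1: no divisor's leading term divides it; move \tfrac{237}{14} to the remainder.
  remainder \tfrac{79}{14}v + \tfrac{237}{14} ≠ 0; add h_5 = \tfrac{79}{14}v + \tfrac{237}{14} to the basis.

The other S-polynomials (S(f_2,f_3), S(f_1,h_4), S(f_2,h_4), S(f_3,h_4), S(f_1,h_5), S(f_2,h_5), S(f_3,h_5), S(h_4,h_5)) all reduce to 0 modulo the current basis, so we have a Gröbner basis.
Inter-reduce: drop elements whose leading term is divisible by another's, tail-reduce, and make monic.
Reduced Gröbner basis: {u - 2, v + 3}.

A lex Gröbner basis eliminates variables successively. Here v + 3 depends only on v, with roots {-3}; lifting each root through the earlier basis elements recovers the full solutions.
  v = -3: the earlier basis element becomes u - 2 = 0, giving u = 2 — point (2, -3).

{(2, -3)}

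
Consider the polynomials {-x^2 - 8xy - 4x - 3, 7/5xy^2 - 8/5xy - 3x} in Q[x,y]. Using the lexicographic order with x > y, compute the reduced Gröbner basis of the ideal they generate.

f_1 = -x^2 - 8xy - 4x - 3, LT = x^2.
f_2 = 7/5xy^2 - 8/5xy - 3x, LT = xy^2.

S(f_1,f_2): lcm = x^2y^2. S = 8/7x^2y + 15/7x^2 + 8xy^3 + 4xy^2 + 3y^2.
  leading term x^2y: subtract (-8/7y)·f_1 from 8/7x^2y + 15/7x^2 + 8xy^3 + 4xy^2 + 3y^2 → 15/7x^2 + 8xy^3 - 36/7xy^2 - 32/7xy + 3y^2 - 24/7y
  leading term x^2: subtract (-15/7)·f_1 from 15/7x^2 + 8xy^3 - 36/7xy^2 - 32/7xy + 3y^2 - 24/7y → 8xy^3 - 36/7xy^2 - 152/7xy - 60/7x + 3y^2 - 24/7y - 45/7
  leading term xy^3: subtract (40/7y)·f_2 from 8xy^3 - 36/7xy^2 - 152/7xy - 60/7x + 3y^2 - 24/7y - 45/7 → 4xy^2 - 32/7xy - 60/7x + 3y^2 - 24/7y - 45/7
  leading term xy^2: subtract (20/7)·f_2 from 4xy^2 - 32/7xy - 60/7x + 3y^2 - 24/7y - 45/7 → 3y^2 - 24/7y - 45/7
  leading term y^2: no divisor's leading term divides it; move 3y^2 to the remainder.
  leading term y: no divisor's leading term divides it; move -24/7y to the remainder.
  leading term 1: no divisor's leading term divides it; move -45/7 to the remainder.
  remainder 3y^2 - 24/7y - 45/7 ≠ 0; add g_3 = 3y^2 - 24/7y - 45/7 to the basis.

S(f_1,g_3): leading monomials are coprime, so the S-polynomial reduces to 0 (Buchberger's first criterion).
S(f_2,g_3): lcm = xy^2. S = 0.
  remainder 0.

Every S-polynomial of the final basis reduces to 0, so we have a Gröbner basis.
Inter-reduce: drop elements whose leading term is divisible by another's, tail-reduce, and make monic.

G = {x^2 + 8xy + 4x + 3, y^2 - 8/7y - 15/7}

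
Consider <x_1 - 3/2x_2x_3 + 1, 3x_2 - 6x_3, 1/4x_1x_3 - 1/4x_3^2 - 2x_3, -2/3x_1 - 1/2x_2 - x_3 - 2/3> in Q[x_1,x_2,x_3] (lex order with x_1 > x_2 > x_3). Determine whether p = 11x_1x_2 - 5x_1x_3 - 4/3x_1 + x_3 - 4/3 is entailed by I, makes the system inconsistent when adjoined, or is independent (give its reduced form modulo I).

First compute the reduced Gröbner basis of I by Buchberger's algorithm.
f_1 = x_1 - 3/2x_2x_3 + 1, LT = x_1.
f_2 = 3x_2 - 6x_3, LT = x_2.
f_3 = 1/4x_1x_3 - 1/4x_3^2 - 2x_3, LT = x_1x_3.
f_4 = -2/3x_1 - 1/2x_2 - x_3 - 2/3, LT = x_1.

S(f_1,f_3): lcm = x_1x_3. S = -3/2x_2x_3^2 + x_3^2 + 9x_3.
  leading term x_2x_3^2: subtract (-1/2x_3^2)·f_2 from -3/2x_2x_3^2 + x_3^2 + 9x_3 → -3x_3^3 + x_3^2 + 9x_3
  leading term x_3^3: no divisor's leading term divides it; move -3x_3^3 to the remainder.
  leading term x_3^2: no divisor's leading term divides it; move x_3^2 to the remainder.
  leading term x_3: no divisor's leading term divides it; move 9x_3 to the remainder.
  remainder -3x_3^3 + x_3^2 + 9x_3 ≠ 0; add h_5 = -3x_3^3 + x_3^2 + 9x_3 to the basis.

S(f_1,f_4): lcm = x_1. S = -3/2x_2x_3 - 3/4x_2 - 3/2x_3.
  leading term x_2x_3: subtract (-1/2x_3)·f_2 from -3/2x_2x_3 - 3/4x_2 - 3/2x_3 → -3/4x_2 - 3x_3^2 - 3/2x_3
  leading term x_2: subtract (-1/4)·f_2 from -3/4x_2 - 3x_3^2 - 3/2x_3 → -3x_3^2 - 3x_3
  leading term x_3^2: no divisor's leading term divides it; move -3x_3^2 to the remainder.
  leading term x_3: no divisor's leading term divides it; move -3x_3 to the remainder.
  remainder -3x_3^2 - 3x_3 ≠ 0; add h_6 = -3x_3^2 - 3x_3 to the basis.

S(f_3,f_4): lcm = x_1x_3. S = -3/4x_2x_3 - 5/2x_3^2 - 9x_3.
  leading term x_2x_3: subtract (-1/4x_3)·f_2 from -3/4x_2x_3 - 5/2x_3^2 - 9x_3 → -4x_3^2 - 9x_3
  leading term x_3^2: subtract (4/3)·h_6 from -4x_3^2 - 9x_3 → -5x_3
  leading term x_3: no divisor's leading term divides it; move -5x_3 to the remainder.
  remainder -5x_3 ≠ 0; add h_7 = -5x_3 to the basis.

The other S-polynomials (S(f_1,f_2), S(f_2,f_3), S(f_2,f_4), S(f_1,h_5), S(f_2,h_5), S(f_3,h_5), S(f_4,h_5), S(f_1,h_6), S(f_2,h_6), S(f_3,h_6), S(f_4,h_6), S(h_5,h_6), S(f_1,h_7), S(f_2,h_7), S(f_3,h_7), S(f_4,h_7), S(h_5,h_7), S(h_6,h_7)) all reduce to 0 modulo the current basis, so we have a Gröbner basis.
Inter-reduce: drop elements whose leading term is divisible by another's, tail-reduce, and make monic.
Reduced Gröbner basis: {x_1 + 1, x_2, x_3}.
Label its elements g_1 = x_1 + 1, g_2 = x_2, g_3 = x_3.

Reduce p = 11x_1x_2 - 5x_1x_3 - 4/3x_1 + x_3 - 4/3 modulo G:
  leading term x_1x_2: subtract (11x_2)·g_1 from 11x_1x_2 - 5x_1x_3 - 4/3x_1 + x_3 - 4/3 → -5x_1x_3 - 4/3x_1 - 11x_2 + x_3 - 4/3
  leading term x_1x_3: subtract (-5x_3)·g_1 from -5x_1x_3 - 4/3x_1 - 11x_2 + x_3 - 4/3 → -4/3x_1 - 11x_2 + 6x_3 - 4/3
  leading term x_1: subtract (-4/3)·g_1 from -4/3x_1 - 11x_2 + 6x_3 - 4/3 → -11x_2 + 6x_3
  leading term x_2: subtract (-11)·g_2 from -11x_2 + 6x_3 → 6x_3
  leading term x_3: subtract (6)·g_3 from 6x_3 → 0
  normal form = 0.
Since the normal form is 0, p ∈ I.

11x_1x_2 - 5x_1x_3 - 4/3x_1 + x_3 - 4/3 lies in I (it reduces to 0).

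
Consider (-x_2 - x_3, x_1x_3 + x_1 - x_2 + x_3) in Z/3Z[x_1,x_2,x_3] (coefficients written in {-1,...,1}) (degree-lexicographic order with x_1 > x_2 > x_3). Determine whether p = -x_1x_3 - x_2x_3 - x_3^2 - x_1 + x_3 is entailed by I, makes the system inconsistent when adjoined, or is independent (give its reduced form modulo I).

-x_1x_3 - x_2x_3 - x_3^2 - x_1 + x_3 lies in I (it reduces to 0).

First compute the reduced Gröbner basis of I by Buchberger's algorithm.
f_1 = -x_2 - x_3, LT = x_2.
f_2 = x_1x_3 + x_1 - x_2 + x_3, LT = x_1x_3.

S(f_1,f_2): leading monomials are coprime, so the S-polynomial reduces to 0 (Buchberger's first criterion).
Every S-polynomial of the final basis reduces to 0, so we have a Gröbner basis.
Inter-reduce: drop elements whose leading term is divisible by another's, tail-reduce, and make monic.
Reduced Gröbner basis: {x_1x_3 + x_1 - x_3, x_2 + x_3}.
Label its elements g_1 = x_1x_3 + x_1 - x_3, g_2 = x_2 + x_3.

Reduce p = -x_1x_3 - x_2x_3 - x_3^2 - x_1 + x_3 modulo G:
  leading term x_1x_3: subtract (-1)·g_1 from -x_1x_3 - x_2x_3 - x_3^2 - x_1 + x_3 → -x_2x_3 - x_3^2
  leading term x_2x_3: subtract (-x_3)·g_2 from -x_2x_3 - x_3^2 → 0
  normal form = 0.
Since the normal form is 0, p ∈ I.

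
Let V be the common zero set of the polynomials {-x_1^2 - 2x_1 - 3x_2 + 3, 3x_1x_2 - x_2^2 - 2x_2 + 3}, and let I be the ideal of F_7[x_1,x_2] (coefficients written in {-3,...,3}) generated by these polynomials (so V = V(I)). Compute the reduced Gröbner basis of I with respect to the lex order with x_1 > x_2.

f_1 = -x_1^2 - 2x_1 - 3x_2 + 3, LT = x_1^2.
f_2 = 3x_1x_2 - x_2^2 - 2x_2 + 3, LT = x_1x_2.

S(f_1,f_2): lcm = x_1^2x_2. S = -2x_1x_2^2 - 2x_1x_2 - x_1 + 3x_2^2 - 3x_2.
  leading term x_1x_2^2: subtract (-3x_2)·f_2 from -2x_1x_2^2 - 2x_1x_2 - x_1 + 3x_2^2 - 3x_2 → -2x_1x_2 - x_1 - 3x_2^3 - 3x_2^2 - x_2
  leading term x_1x_2: subtract (-3)·f_2 from -2x_1x_2 - x_1 - 3x_2^3 - 3x_2^2 - x_2 → -x_1 - 3x_2^3 + x_2^2 + 2
  leading term x_1: no divisor's leading term divides it; move -x_1 to the remainder.
  leading term x_2^3: no divisor's leading term divides it; move -3x_2^3 to the remainder.
  leading term x_2^2: no divisor's leading term divides it; move x_2^2 to the remainder.
  leading term 1: no divisor's leading term divides it; move 2 to the remainder.
  remainder -x_1 - 3x_2^3 + x_2^2 + 2 ≠ 0; add g_3 = -x_1 - 3x_2^3 + x_2^2 + 2 to the basis.

S(f_1,g_3): lcm = x_1^2. S = -3x_1x_2^3 + x_1x_2^2 - 3x_1 + 3x_2 - 3.
  leading term x_1x_2^3: subtract (-x_2^2)·f_2 from -3x_1x_2^3 + x_1x_2^2 - 3x_1 + 3x_2 - 3 → x_1x_2^2 - 3x_1 - x_2^4 - 2x_2^3 + 3x_2^2 + 3x_2 - 3
  leading term x_1x_2^2: subtract (-2x_2)·f_2 from x_1x_2^2 - 3x_1 - x_2^4 - 2x_2^3 + 3x_2^2 + 3x_2 - 3 → -3x_1 - x_2^4 + 3x_2^3 - x_2^2 + 2x_2 - 3
  leading term x_1: subtract (3)·g_3 from -3x_1 - x_2^4 + 3x_2^3 - x_2^2 + 2x_2 - 3 → -x_2^4 - 2x_2^3 + 3x_2^2 + 2x_2 - 2
  leading term x_2^4: no divisor's leading term divides it; move -x_2^4 to the remainder.
  leading term x_2^3: no divisor's leading term divides it; move -2x_2^3 to the remainder.
  leading term x_2^2: no divisor's leading term divides it; move 3x_2^2 to the remainder.
  leading term x_2: no divisor's leading term divides it; move 2x_2 to the remainder.
  leading term 1: no divisor's leading term divides it; move -2 to the remainder.
  remainder -x_2^4 - 2x_2^3 + 3x_2^2 + 2x_2 - 2 ≠ 0; add g_4 = -x_2^4 - 2x_2^3 + 3x_2^2 + 2x_2 - 2 to the basis.

The other S-polynomials (S(f_2,g_3), S(f_1,g_4), S(f_2,g_4), S(g_3,g_4)) all reduce to 0 modulo the current basis, so we have a Gröbner basis.
Inter-reduce: drop elements whose leading term is divisible by another's, tail-reduce, and make monic.

G = {x_1 + 3x_2^3 - x_2^2 - 2, x_2^4 + 2x_2^3 - 3x_2^2 - 2x_2 + 2}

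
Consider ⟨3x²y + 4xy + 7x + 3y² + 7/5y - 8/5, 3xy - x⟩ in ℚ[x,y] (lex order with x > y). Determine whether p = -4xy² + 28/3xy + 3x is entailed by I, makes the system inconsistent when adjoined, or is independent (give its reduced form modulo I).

-4xy² + 28/3xy + 3x is independent of I; its normal form modulo I is 17/3x.

First compute the reduced Gröbner basis of I by Buchberger's algorithm.
f_1 = 3x²y + 4xy + 7x + 3y² + 7/5y - 8/5, LT = x²y.
f_2 = 3xy - x, LT = xy.

S(f_1,f_2): lcm = x²y. S = ⅓x² + 4/3xy + 7/3x + y² + 7/15y - 8/15.
  leading term x²: no divisor's leading term divides it; move ⅓x² to the remainder.
  leading term xy: subtract (4/9)·f_2 from 4/3xy + 7/3x + y² + 7/15y - 8/15 → 25/9x + y² + 7/15y - 8/15
  leading term x: no divisor's leading term divides it; move 25/9x to the remainder.
  leading term y²: no divisor's leading term divides it; move y² to the remainder.
  leading term y: no divisor's leading term divides it; move 7/15y to the remainder.
  leading term 1: no divisor's leading term divides it; move -8/15 to the remainder.
  remainder ⅓x² + 25/9x + y² + 7/15y - 8/15 ≠ 0; add h_3 = ⅓x² + 25/9x + y² + 7/15y - 8/15 to the basis.

S(f_1,h_3): lcm = x²y. S = -7xy + 7/3x - 3y³ - ⅖y² + 31/15y - 8/15.
  leading term xy: subtract (-7/3)·f_2 from -7xy + 7/3x - 3y³ - ⅖y² + 31/15y - 8/15 → -3y³ - ⅖y² + 31/15y - 8/15
  leading term y³: no divisor's leading term divides it; move -3y³ to the remainder.
  leading term y²: no divisor's leading term divides it; move -⅖y² to the remainder.
  leading term y: no divisor's leading term divides it; move 31/15y to the remainder.
  leading term 1: no divisor's leading term divides it; move -8/15 to the remainder.
  remainder -3y³ - ⅖y² + 31/15y - 8/15 ≠ 0; add h_4 = -3y³ - ⅖y² + 31/15y - 8/15 to the basis.

S(f_2,h_3): lcm = x²y. S = -⅓x² - 25/3xy - 3y³ - 7/5y² + 8/5y.
  leading term x²: subtract (-1)·h_3 from -⅓x² - 25/3xy - 3y³ - 7/5y² + 8/5y → -25/3xy + 25/9x - 3y³ - ⅖y² + 31/15y - 8/15
  leading term xy: subtract (-25/9)·f_2 from -25/3xy + 25/9x - 3y³ - ⅖y² + 31/15y - 8/15 → -3y³ - ⅖y² + 31/15y - 8/15
  leading term y³: subtract (1)·h_4 from -3y³ - ⅖y² + 31/15y - 8/15 → 0
  remainder 0.

S(f_1,h_4): lcm = x²y³. S = -2/15x²y² + 31/45x²y - 8/45x² + 4/3xy³ + 7/3xy² + y⁴ + 7/15y³ - 8/15y².
  leading term x²y²: subtract (-2/45y)·f_1 from -2/15x²y² + 31/45x²y - 8/45x² + 4/3xy³ + 7/3xy² + y⁴ + 7/15y³ - 8/15y² → 31/45x²y - 8/45x² + 4/3xy³ + 113/45xy² + 14/45xy + y⁴ + ⅗y³ - 106/225y² - 16/225y
  leading term x²y: subtract (31/135)·f_1 from 31/45x²y - 8/45x² + 4/3xy³ + 113/45xy² + 14/45xy + y⁴ + ⅗y³ - 106/225y² - 16/225y → -8/45x² + 4/3xy³ + 113/45xy² - 82/135xy - 217/135x + y⁴ + ⅗y³ - 29/25y² - 53/135y + 248/675
  leading term x²: subtract (-8/15)·h_3 from -8/45x² + 4/3xy³ + 113/45xy² - 82/135xy - 217/135x + y⁴ + ⅗y³ - 29/25y² - 53/135y + 248/675 → 4/3xy³ + 113/45xy² - 82/135xy - 17/135x + y⁴ + ⅗y³ - 47/75y² - 97/675y + 56/675
  leading term xy³: subtract (4/9y²)·f_2 from 4/3xy³ + 113/45xy² - 82/135xy - 17/135x + y⁴ + ⅗y³ - 47/75y² - 97/675y + 56/675 → 133/45xy² - 82/135xy - 17/135x + y⁴ + ⅗y³ - 47/75y² - 97/675y + 56/675
  leading term xy²: subtract (133/135y)·f_2 from 133/45xy² - 82/135xy - 17/135x + y⁴ + ⅗y³ - 47/75y² - 97/675y + 56/675 → 17/45xy - 17/135x + y⁴ + ⅗y³ - 47/75y² - 97/675y + 56/675
  leading term xy: subtract (17/135)·f_2 from 17/45xy - 17/135x + y⁴ + ⅗y³ - 47/75y² - 97/675y + 56/675 → y⁴ + ⅗y³ - 47/75y² - 97/675y + 56/675
  leading term y⁴: subtract (-⅓y)·h_4 from y⁴ + ⅗y³ - 47/75y² - 97/675y + 56/675 → 7/15y³ + 14/225y² - 217/675y + 56/675
  leading term y³: subtract (-7/45)·h_4 from 7/15y³ + 14/225y² - 217/675y + 56/675 → 0
  remainder 0.

S(f_2,h_4): lcm = xy³. S = -7/15xy² + 31/45xy - 8/45x.
  leading term xy²: subtract (-7/45y)·f_2 from -7/15xy² + 31/45xy - 8/45x → 8/15xy - 8/45x
  leading term xy: subtract (8/45)·f_2 from 8/15xy - 8/45x → 0
  remainder 0.

S(h_3,h_4): leading monomials are coprime, so the S-polynomial reduces to 0 (Buchberger's first criterion).
Every S-polynomial of the final basis reduces to 0, so we have a Gröbner basis.
Inter-reduce: drop elements whose leading term is divisible by another's, tail-reduce, and make monic.
Reduced Gröbner basis: {x² + 25/3x + 3y² + 7/5y - 8/5, xy - ⅓x, y³ + 2/15y² - 31/45y + 8/45}.
Label its elements g_1 = x² + 25/3x + 3y² + 7/5y - 8/5, g_2 = xy - ⅓x, g_3 = y³ + 2/15y² - 31/45y + 8/45.

Reduce p = -4xy² + 28/3xy + 3x modulo G:
  leading term xy²: subtract (-4y)·g_2 from -4xy² + 28/3xy + 3x → 8xy + 3x
  leading term xy: subtract (8)·g_2 from 8xy + 3x → 17/3x
  leading term x: no divisor's leading term divides it; move 17/3x to the remainder.
  normal form = 17/3x.
The normal form is nonzero, so p ∉ I. Since p minus its normal form lies in I, I + (p) = I + (r) where r = 17/3x; decide whether this ideal is the whole ring.
Run Buchberger on G together with r (pairs among the g_i already reduce to 0 since G is a Gröbner basis):
g_1 = x² + 25/3x + 3y² + 7/5y - 8/5, LT = x².
g_2 = xy - ⅓x, LT = xy.
g_3 = y³ + 2/15y² - 31/45y + 8/45, LT = y³.
r = 17/3x, LT = x.

S(g_1,g_2): lcm = x²y. S = ⅓x² + 25/3xy + 3y³ + 7/5y² - 8/5y.
  leading term x²: subtract (⅓)·g_1 from ⅓x² + 25/3xy + 3y³ + 7/5y² - 8/5y → 25/3xy - 25/9x + 3y³ + ⅖y² - 31/15y + 8/15
  leading term xy: subtract (25/3)·g_2 from 25/3xy - 25/9x + 3y³ + ⅖y² - 31/15y + 8/15 → 3y³ + ⅖y² - 31/15y + 8/15
  leading term y³: subtract (3)·g_3 from 3y³ + ⅖y² - 31/15y + 8/15 → 0
  remainder 0.

S(g_1,g_3): leading monomials are coprime, so the S-polynomial reduces to 0 (Buchberger's first criterion).
S(g_1,r): lcm = x². S = 25/3x + 3y² + 7/5y - 8/5.
  leading term x: subtract (25/17)·r from 25/3x + 3y² + 7/5y - 8/5 → 3y² + 7/5y - 8/5
  leading term y²: no divisor's leading term divides it; move 3y² to the remainder.
  leading term y: no divisor's leading term divides it; move 7/5y to the remainder.
  leading term 1: no divisor's leading term divides it; move -8/5 to the remainder.
  remainder 3y² + 7/5y - 8/5 ≠ 0; add m_5 = 3y² + 7/5y - 8/5 to the basis.

S(g_2,g_3): lcm = xy³. S = -7/15xy² + 31/45xy - 8/45x.
  leading term xy²: subtract (-7/15y)·g_2 from -7/15xy² + 31/45xy - 8/45x → 8/15xy - 8/45x
  leading term xy: subtract (8/15)·g_2 from 8/15xy - 8/45x → 0
  remainder 0.

S(g_2,r): lcm = xy. S = -⅓x.
  leading term x: subtract (-1/17)·r from -⅓x → 0
  remainder 0.

S(g_3,r): leading monomials are coprime, so the S-polynomial reduces to 0 (Buchberger's first criterion).
S(g_1,m_5): leading monomials are coprime, so the S-polynomial reduces to 0 (Buchberger's first criterion).
S(g_2,m_5): lcm = xy². S = -⅘xy + 8/15x.
  leading term xy: subtract (-⅘)·g_2 from -⅘xy + 8/15x → 4/15x
  leading term x: subtract (4/85)·r from 4/15x → 0
  remainder 0.

S(g_3,m_5): lcm = y³. S = -⅓y² - 7/45y + 8/45.
  leading term y²: subtract (-1/9)·m_5 from -⅓y² - 7/45y + 8/45 → 0
  remainder 0.

S(r,m_5): leading monomials are coprime, so the S-polynomial reduces to 0 (Buchberger's first criterion).
Every S-polynomial of the final basis reduces to 0, so we have a Gröbner basis.
Inter-reduce: drop elements whose leading term is divisible by another's, tail-reduce, and make monic.
Reduced Gröbner basis: {x, y² + 7/15y - 8/15}.
The reduced Gröbner basis of I + (p) is {x, y² + 7/15y - 8/15} ≠ {1}, a proper ideal, so the enlarged system stays consistent: p is independent of I, with normal form 17/3x.

The remainder on division by a Gröbner basis is unique — it is the normal form.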